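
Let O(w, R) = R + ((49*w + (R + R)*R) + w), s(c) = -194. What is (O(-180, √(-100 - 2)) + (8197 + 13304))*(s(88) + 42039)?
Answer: 514567965 + 41845*I*√102 ≈ 5.1457e+8 + 4.2261e+5*I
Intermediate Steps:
O(w, R) = R + 2*R² + 50*w (O(w, R) = R + ((49*w + (2*R)*R) + w) = R + ((49*w + 2*R²) + w) = R + ((2*R² + 49*w) + w) = R + (2*R² + 50*w) = R + 2*R² + 50*w)
(O(-180, √(-100 - 2)) + (8197 + 13304))*(s(88) + 42039) = ((√(-100 - 2) + 2*(√(-100 - 2))² + 50*(-180)) + (8197 + 13304))*(-194 + 42039) = ((√(-102) + 2*(√(-102))² - 9000) + 21501)*41845 = ((I*√102 + 2*(I*√102)² - 9000) + 21501)*41845 = ((I*√102 + 2*(-102) - 9000) + 21501)*41845 = ((I*√102 - 204 - 9000) + 21501)*41845 = ((-9204 + I*√102) + 21501)*41845 = (12297 + I*√102)*41845 = 514567965 + 41845*I*√102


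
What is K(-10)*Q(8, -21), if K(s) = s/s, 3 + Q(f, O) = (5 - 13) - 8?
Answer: -19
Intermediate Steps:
Q(f, O) = -19 (Q(f, O) = -3 + ((5 - 13) - 8) = -3 + (-8 - 8) = -3 - 16 = -19)
K(s) = 1
K(-10)*Q(8, -21) = 1*(-19) = -19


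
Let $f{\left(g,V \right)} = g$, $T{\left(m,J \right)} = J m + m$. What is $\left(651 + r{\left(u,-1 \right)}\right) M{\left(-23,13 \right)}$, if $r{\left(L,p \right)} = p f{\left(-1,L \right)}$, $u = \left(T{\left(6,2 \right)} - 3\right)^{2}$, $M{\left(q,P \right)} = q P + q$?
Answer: $-209944$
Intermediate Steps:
$M{\left(q,P \right)} = q + P q$ ($M{\left(q,P \right)} = P q + q = q + P q$)
$T{\left(m,J \right)} = m + J m$
$u = 225$ ($u = \left(6 \left(1 + 2\right) - 3\right)^{2} = \left(6 \cdot 3 - 3\right)^{2} = \left(18 - 3\right)^{2} = 15^{2} = 225$)
$r{\left(L,p \right)} = - p$ ($r{\left(L,p \right)} = p \left(-1\right) = - p$)
$\left(651 + r{\left(u,-1 \right)}\right) M{\left(-23,13 \right)} = \left(651 - -1\right) \left(- 23 \left(1 + 13\right)\right) = \left(651 + 1\right) \left(\left(-23\right) 14\right) = 652 \left(-322\right) = -209944$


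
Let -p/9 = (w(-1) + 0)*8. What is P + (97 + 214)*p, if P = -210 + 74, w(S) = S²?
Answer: -22528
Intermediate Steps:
P = -136
p = -72 (p = -9*((-1)² + 0)*8 = -9*(1 + 0)*8 = -9*8 = -72)
P + (97 + 214)*p = -136 + (97 + 214)*(-72) = -136 + 311*(-72) = -136 - 22392 = -22528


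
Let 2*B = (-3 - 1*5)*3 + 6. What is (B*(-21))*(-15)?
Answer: -2835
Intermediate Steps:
B = -9 (B = ((-3 - 1*5)*3 + 6)/2 = ((-3 - 5)*3 + 6)/2 = (-8*3 + 6)/2 = (-24 + 6)/2 = (½)*(-18) = -9)
(B*(-21))*(-15) = -9*(-21)*(-15) = 189*(-15) = -2835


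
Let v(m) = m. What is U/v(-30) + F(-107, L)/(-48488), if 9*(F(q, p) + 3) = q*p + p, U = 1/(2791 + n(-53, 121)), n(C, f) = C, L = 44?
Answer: 32073529/2987103240 ≈ 0.010737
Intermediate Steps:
U = 1/2738 (U = 1/(2791 - 53) = 1/2738 ≈ 0.00036523)
F(q, p) = -3 + p/9 + p*q/9 (F(q, p) = -3 + (q*p + p)/9 = -3 + (p*q + p)/9 = -3 + (p + p*q)/9 = -3 + (p/9 + p*q/9) = -3 + p/9 + p*q/9)
U/v(-30) + F(-107, L)/(-48488) = (1/2738)/(-30) + (-3 + (⅑)*44 + (⅑)*44*(-107))/(-48488) = (1/2738)*(-1/30) + (-3 + 44/9 - 4708/9)*(-1/48488) = -1/82140 - 4691/9*(-1/48488) = -1/82140 + 4691/436392 = 32073529/2987103240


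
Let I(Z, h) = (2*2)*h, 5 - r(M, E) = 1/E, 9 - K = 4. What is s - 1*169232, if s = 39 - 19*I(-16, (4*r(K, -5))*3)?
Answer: -869677/5 ≈ -1.7394e+5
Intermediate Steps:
K = 5 (K = 9 - 1*4 = 9 - 4 = 5)
r(M, E) = 5 - 1/E
I(Z, h) = 4*h
s = -23517/5 (s = 39 - 76*(4*(5 - 1/(-5)))*3 = 39 - 76*(4*(5 - 1*(-⅕)))*3 = 39 - 76*(4*(5 + ⅕))*3 = 39 - 76*(4*(26/5))*3 = 39 - 76*(104/5)*3 = 39 - 76*312/5 = 39 - 19*1248/5 = 39 - 23712/5 = -23517/5 ≈ -4703.4)
s - 1*169232 = -23517/5 - 1*169232 = -23517/5 - 169232 = -869677/5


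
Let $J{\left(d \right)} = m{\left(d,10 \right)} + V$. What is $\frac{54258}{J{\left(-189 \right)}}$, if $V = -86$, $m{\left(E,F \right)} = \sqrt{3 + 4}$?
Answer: $- \frac{1555396}{2463} - \frac{18086 \sqrt{7}}{2463} \approx -650.93$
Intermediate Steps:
$m{\left(E,F \right)} = \sqrt{7}$
$J{\left(d \right)} = -86 + \sqrt{7}$ ($J{\left(d \right)} = \sqrt{7} - 86 = -86 + \sqrt{7}$)
$\frac{54258}{J{\left(-189 \right)}} = \frac{54258}{-86 + \sqrt{7}}$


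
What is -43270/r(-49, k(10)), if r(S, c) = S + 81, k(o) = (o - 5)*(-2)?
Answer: -21635/16 ≈ -1352.2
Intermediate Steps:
k(o) = 10 - 2*o (k(o) = (-5 + o)*(-2) = 10 - 2*o)
r(S, c) = 81 + S
-43270/r(-49, k(10)) = -43270/(81 - 49) = -43270/32 = -43270*1/32 = -21635/16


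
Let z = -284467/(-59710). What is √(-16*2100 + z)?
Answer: I*√119776560235430/59710 ≈ 183.29*I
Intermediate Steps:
z = 284467/59710 (z = -284467*(-1/59710) = 284467/59710 ≈ 4.7641)
√(-16*2100 + z) = √(-16*2100 + 284467/59710) = √(-33600 + 284467/59710) = √(-2005971533/59710) = I*√119776560235430/59710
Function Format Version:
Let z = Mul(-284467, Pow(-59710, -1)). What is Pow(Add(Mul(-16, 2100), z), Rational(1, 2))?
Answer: Mul(Rational(1, 59710), I, Pow(119776560235430, Rational(1, 2))) ≈ Mul(183.29, I)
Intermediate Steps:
z = Rational(284467, 59710) (z = Mul(-284467, Rational(-1, 59710)) = Rational(284467, 59710) ≈ 4.7641)
Pow(Add(Mul(-16, 2100), z), Rational(1, 2)) = Pow(Add(Mul(-16, 2100), Rational(284467, 59710)), Rational(1, 2)) = Pow(Add(-33600, Rational(284467, 59710)), Rational(1, 2)) = Pow(Rational(-2005971533, 59710), Rational(1, 2)) = Mul(Rational(1, 59710), I, Pow(119776560235430, Rational(1, 2)))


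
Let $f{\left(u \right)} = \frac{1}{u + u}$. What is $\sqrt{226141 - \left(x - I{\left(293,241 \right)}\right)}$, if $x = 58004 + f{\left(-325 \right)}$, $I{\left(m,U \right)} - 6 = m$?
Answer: $\frac{\sqrt{2846568426}}{130} \approx 410.41$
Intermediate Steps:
$f{\left(u \right)} = \frac{1}{2 u}$
$I{\left(m,U \right)} = 6 + m$
$x = \frac{37702599}{650}$ ($x = 58004 + \frac{1}{2 \left(-325\right)} = 58004 + \frac{1}{2} \left(- \frac{1}{325}\right) = 58004 - \frac{1}{650} = \frac{37702599}{650} \approx 58004.0$)
$\sqrt{226141 - \left(x - I{\left(293,241 \right)}\right)} = \sqrt{226141 + \left(\left(6 + 293\right) - \frac{37702599}{650}\right)} = \sqrt{226141 + \left(299 - \frac{37702599}{650}\right)} = \sqrt{226141 - \frac{37508249}{650}} = \sqrt{\frac{109483401}{650}} = \frac{\sqrt{2846568426}}{130}$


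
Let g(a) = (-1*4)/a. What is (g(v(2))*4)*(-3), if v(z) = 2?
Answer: 24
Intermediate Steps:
g(a) = -4/a
(g(v(2))*4)*(-3) = (-4/2*4)*(-3) = (-4*½*4)*(-3) = -2*4*(-3) = -8*(-3) = 24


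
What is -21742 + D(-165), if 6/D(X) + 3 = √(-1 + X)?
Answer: -3804868/175 - 6*I*√166/175 ≈ -21742.0 - 0.44174*I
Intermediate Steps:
D(X) = 6/(-3 + √(-1 + X))
-21742 + D(-165) = -21742 + 6/(-3 + √(-1 - 165)) = -21742 + 6/(-3 + √(-166)) = -21742 + 6/(-3 + I*√166)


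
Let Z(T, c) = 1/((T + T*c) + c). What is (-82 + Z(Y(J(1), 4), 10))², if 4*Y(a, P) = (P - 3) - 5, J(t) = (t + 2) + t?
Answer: 6889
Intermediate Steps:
J(t) = 2 + 2*t (J(t) = (2 + t) + t = 2 + 2*t)
Y(a, P) = -2 + P/4 (Y(a, P) = ((P - 3) - 5)/4 = ((-3 + P) - 5)/4 = (-8 + P)/4 = -2 + P/4)
Z(T, c) = 1/(T + c + T*c)
(-82 + Z(Y(J(1), 4), 10))² = (-82 + 1/((-2 + (¼)*4) + 10 + (-2 + (¼)*4)*10))² = (-82 + 1/((-2 + 1) + 10 + (-2 + 1)*10))² = (-82 + 1/(-1 + 10 - 1*10))² = (-82 + 1/(-1 + 10 - 10))² = (-82 + 1/(-1))² = (-82 - 1)² = (-83)² = 6889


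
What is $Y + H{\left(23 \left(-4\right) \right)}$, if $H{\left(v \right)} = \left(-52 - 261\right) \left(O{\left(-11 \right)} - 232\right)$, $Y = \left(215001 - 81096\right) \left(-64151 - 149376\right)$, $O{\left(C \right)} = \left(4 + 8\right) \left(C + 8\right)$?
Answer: $-28592249051$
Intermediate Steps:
$O{\left(C \right)} = 96 + 12 C$ ($O{\left(C \right)} = 12 \left(8 + C\right) = 96 + 12 C$)
$Y = -28592332935$ ($Y = 133905 \left(-213527\right) = -28592332935$)
$H{\left(v \right)} = 83884$ ($H{\left(v \right)} = \left(-52 - 261\right) \left(\left(96 + 12 \left(-11\right)\right) - 232\right) = - 313 \left(\left(96 - 132\right) - 232\right) = - 313 \left(-36 - 232\right) = \left(-313\right) \left(-268\right) = 83884$)
$Y + H{\left(23 \left(-4\right) \right)} = -28592332935 + 83884 = -28592249051$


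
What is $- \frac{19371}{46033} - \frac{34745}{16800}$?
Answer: $- \frac{384969877}{154670880} \approx -2.489$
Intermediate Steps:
$- \frac{19371}{46033} - \frac{34745}{16800} = \left(-19371\right) \frac{1}{46033} - \frac{6949}{3360} = - \frac{19371}{46033} - \frac{6949}{3360} = - \frac{384969877}{154670880}$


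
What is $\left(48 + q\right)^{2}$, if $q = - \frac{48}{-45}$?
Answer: $\frac{541696}{225} \approx 2407.5$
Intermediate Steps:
$q = \frac{16}{15}$ ($q = \left(-48\right) \left(- \frac{1}{45}\right) = \frac{16}{15} \approx 1.0667$)
$\left(48 + q\right)^{2} = \left(48 + \frac{16}{15}\right)^{2} = \left(\frac{736}{15}\right)^{2} = \frac{541696}{225}$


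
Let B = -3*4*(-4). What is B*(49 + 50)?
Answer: 4752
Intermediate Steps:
B = 48 (B = -12*(-4) = 48)
B*(49 + 50) = 48*(49 + 50) = 48*99 = 4752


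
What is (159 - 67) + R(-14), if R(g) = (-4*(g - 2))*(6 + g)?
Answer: -420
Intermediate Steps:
R(g) = (6 + g)*(8 - 4*g) (R(g) = (-4*(-2 + g))*(6 + g) = (8 - 4*g)*(6 + g) = (6 + g)*(8 - 4*g))
(159 - 67) + R(-14) = (159 - 67) + (48 - 16*(-14) - 4*(-14)²) = 92 + (48 + 224 - 4*196) = 92 + (48 + 224 - 784) = 92 - 512 = -420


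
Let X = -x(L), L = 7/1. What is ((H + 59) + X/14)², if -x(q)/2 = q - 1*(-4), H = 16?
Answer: 287296/49 ≈ 5863.2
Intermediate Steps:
L = 7 (L = 7*1 = 7)
x(q) = -8 - 2*q (x(q) = -2*(q - 1*(-4)) = -2*(q + 4) = -2*(4 + q) = -8 - 2*q)
X = 22 (X = -(-8 - 2*7) = -(-8 - 14) = -1*(-22) = 22)
((H + 59) + X/14)² = ((16 + 59) + 22/14)² = (75 + 22*(1/14))² = (75 + 11/7)² = (536/7)² = 287296/49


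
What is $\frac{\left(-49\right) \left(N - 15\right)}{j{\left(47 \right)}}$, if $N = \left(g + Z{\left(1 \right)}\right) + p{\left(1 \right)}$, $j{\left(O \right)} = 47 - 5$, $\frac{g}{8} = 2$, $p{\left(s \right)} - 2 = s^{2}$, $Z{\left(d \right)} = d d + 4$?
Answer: $- \frac{21}{2} \approx -10.5$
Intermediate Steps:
$Z{\left(d \right)} = 4 + d^{2}$ ($Z{\left(d \right)} = d^{2} + 4 = 4 + d^{2}$)
$p{\left(s \right)} = 2 + s^{2}$
$g = 16$ ($g = 8 \cdot 2 = 16$)
$j{\left(O \right)} = 42$ ($j{\left(O \right)} = 47 - 5 = 42$)
$N = 24$ ($N = \left(16 + \left(4 + 1^{2}\right)\right) + \left(2 + 1^{2}\right) = \left(16 + \left(4 + 1\right)\right) + \left(2 + 1\right) = \left(16 + 5\right) + 3 = 21 + 3 = 24$)
$\frac{\left(-49\right) \left(N - 15\right)}{j{\left(47 \right)}} = \frac{\left(-49\right) \left(24 - 15\right)}{42} = \left(-49\right) 9 \cdot \frac{1}{42} = \left(-441\right) \frac{1}{42} = - \frac{21}{2}$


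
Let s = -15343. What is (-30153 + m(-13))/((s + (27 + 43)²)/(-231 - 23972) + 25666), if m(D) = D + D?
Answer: -730422337/621204641 ≈ -1.1758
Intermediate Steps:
m(D) = 2*D
(-30153 + m(-13))/((s + (27 + 43)²)/(-231 - 23972) + 25666) = (-30153 + 2*(-13))/((-15343 + (27 + 43)²)/(-231 - 23972) + 25666) = (-30153 - 26)/((-15343 + 70²)/(-24203) + 25666) = -30179/((-15343 + 4900)*(-1/24203) + 25666) = -30179/(-10443*(-1/24203) + 25666) = -30179/(10443/24203 + 25666) = -30179/621204641/24203 = -30179*24203/621204641 = -730422337/621204641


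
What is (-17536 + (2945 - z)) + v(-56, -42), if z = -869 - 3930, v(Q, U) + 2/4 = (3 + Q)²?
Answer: -13967/2 ≈ -6983.5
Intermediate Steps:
v(Q, U) = -½ + (3 + Q)²
z = -4799
(-17536 + (2945 - z)) + v(-56, -42) = (-17536 + (2945 - 1*(-4799))) + (-½ + (3 - 56)²) = (-17536 + (2945 + 4799)) + (-½ + (-53)²) = (-17536 + 7744) + (-½ + 2809) = -9792 + 5617/2 = -13967/2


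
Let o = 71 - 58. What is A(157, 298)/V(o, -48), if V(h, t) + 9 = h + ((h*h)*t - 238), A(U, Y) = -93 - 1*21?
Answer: 19/1391 ≈ 0.013659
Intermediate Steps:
A(U, Y) = -114 (A(U, Y) = -93 - 21 = -114)
o = 13
V(h, t) = -247 + h + t*h² (V(h, t) = -9 + (h + ((h*h)*t - 238)) = -9 + (h + (h²*t - 238)) = -9 + (h + (t*h² - 238)) = -9 + (h + (-238 + t*h²)) = -9 + (-238 + h + t*h²) = -247 + h + t*h²)
A(157, 298)/V(o, -48) = -114/(-247 + 13 - 48*13²) = -114/(-247 + 13 - 48*169) = -114/(-247 + 13 - 8112) = -114/(-8346) = -114*(-1/8346) = 19/1391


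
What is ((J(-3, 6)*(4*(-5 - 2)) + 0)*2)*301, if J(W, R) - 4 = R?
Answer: -168560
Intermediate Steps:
J(W, R) = 4 + R
((J(-3, 6)*(4*(-5 - 2)) + 0)*2)*301 = (((4 + 6)*(4*(-5 - 2)) + 0)*2)*301 = ((10*(4*(-7)) + 0)*2)*301 = ((10*(-28) + 0)*2)*301 = ((-280 + 0)*2)*301 = -280*2*301 = -560*301 = -168560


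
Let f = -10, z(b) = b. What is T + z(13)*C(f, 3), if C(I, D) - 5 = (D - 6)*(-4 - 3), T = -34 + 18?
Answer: 322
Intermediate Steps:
T = -16
C(I, D) = 47 - 7*D (C(I, D) = 5 + (D - 6)*(-4 - 3) = 5 + (-6 + D)*(-7) = 5 + (42 - 7*D) = 47 - 7*D)
T + z(13)*C(f, 3) = -16 + 13*(47 - 7*3) = -16 + 13*(47 - 21) = -16 + 13*26 = -16 + 338 = 322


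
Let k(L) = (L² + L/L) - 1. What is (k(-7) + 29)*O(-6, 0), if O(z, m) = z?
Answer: -468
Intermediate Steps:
k(L) = L² (k(L) = (L² + 1) - 1 = (1 + L²) - 1 = L²)
(k(-7) + 29)*O(-6, 0) = ((-7)² + 29)*(-6) = (49 + 29)*(-6) = 78*(-6) = -468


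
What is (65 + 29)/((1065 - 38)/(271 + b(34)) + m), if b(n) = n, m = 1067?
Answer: 305/3473 ≈ 0.087820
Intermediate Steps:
(65 + 29)/((1065 - 38)/(271 + b(34)) + m) = (65 + 29)/((1065 - 38)/(271 + 34) + 1067) = 94/(1027/305 + 1067) = 94/(326462/305) = 94*(305/326462) = 305/3473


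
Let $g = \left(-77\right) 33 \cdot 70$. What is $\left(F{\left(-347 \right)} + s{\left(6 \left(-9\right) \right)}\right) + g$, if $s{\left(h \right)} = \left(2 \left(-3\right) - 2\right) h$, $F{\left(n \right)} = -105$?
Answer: $-177543$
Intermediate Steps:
$s{\left(h \right)} = - 8 h$ ($s{\left(h \right)} = \left(-6 - 2\right) h = - 8 h$)
$g = -177870$ ($g = \left(-2541\right) 70 = -177870$)
$\left(F{\left(-347 \right)} + s{\left(6 \left(-9\right) \right)}\right) + g = \left(-105 - 8 \cdot 6 \left(-9\right)\right) - 177870 = \left(-105 - -432\right) - 177870 = \left(-105 + 432\right) - 177870 = 327 - 177870 = -177543$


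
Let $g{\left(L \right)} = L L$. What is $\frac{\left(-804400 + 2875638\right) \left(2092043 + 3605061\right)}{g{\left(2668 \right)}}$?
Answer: $\frac{25431160118}{15341} \approx 1.6577 \cdot 10^{6}$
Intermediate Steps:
$g{\left(L \right)} = L^{2}$
$\frac{\left(-804400 + 2875638\right) \left(2092043 + 3605061\right)}{g{\left(2668 \right)}} = \frac{\left(-804400 + 2875638\right) \left(2092043 + 3605061\right)}{2668^{2}} = \frac{2071238 \cdot 5697104}{7118224} = 11800058294752 \cdot \frac{1}{7118224} = \frac{25431160118}{15341}$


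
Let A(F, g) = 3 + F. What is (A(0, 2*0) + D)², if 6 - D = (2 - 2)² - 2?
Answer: 121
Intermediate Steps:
D = 8 (D = 6 - ((2 - 2)² - 2) = 6 - (0² - 2) = 6 - (0 - 2) = 6 - 1*(-2) = 6 + 2 = 8)
(A(0, 2*0) + D)² = ((3 + 0) + 8)² = (3 + 8)² = 11² = 121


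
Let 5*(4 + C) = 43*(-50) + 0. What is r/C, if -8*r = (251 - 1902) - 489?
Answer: -535/868 ≈ -0.61636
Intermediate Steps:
r = 535/2 (r = -((251 - 1902) - 489)/8 = -(-1651 - 489)/8 = -⅛*(-2140) = 535/2 ≈ 267.50)
C = -434 (C = -4 + (43*(-50) + 0)/5 = -4 + (-2150 + 0)/5 = -4 + (⅕)*(-2150) = -4 - 430 = -434)
r/C = (535/2)/(-434) = (535/2)*(-1/434) = -535/868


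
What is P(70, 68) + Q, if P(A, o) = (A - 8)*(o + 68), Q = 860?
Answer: 9292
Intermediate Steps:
P(A, o) = (-8 + A)*(68 + o)
P(70, 68) + Q = (-544 - 8*68 + 68*70 + 70*68) + 860 = (-544 - 544 + 4760 + 4760) + 860 = 8432 + 860 = 9292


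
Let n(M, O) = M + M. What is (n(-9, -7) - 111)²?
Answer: 16641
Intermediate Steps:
n(M, O) = 2*M
(n(-9, -7) - 111)² = (2*(-9) - 111)² = (-18 - 111)² = (-129)² = 16641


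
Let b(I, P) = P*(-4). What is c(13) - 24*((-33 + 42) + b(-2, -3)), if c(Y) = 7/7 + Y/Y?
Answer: -502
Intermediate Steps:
b(I, P) = -4*P
c(Y) = 2 (c(Y) = 7*(⅐) + 1 = 1 + 1 = 2)
c(13) - 24*((-33 + 42) + b(-2, -3)) = 2 - 24*((-33 + 42) - 4*(-3)) = 2 - 24*(9 + 12) = 2 - 24*21 = 2 - 504 = -502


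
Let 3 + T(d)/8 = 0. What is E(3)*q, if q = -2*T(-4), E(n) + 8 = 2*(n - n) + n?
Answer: -240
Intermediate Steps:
T(d) = -24 (T(d) = -24 + 8*0 = -24 + 0 = -24)
E(n) = -8 + n (E(n) = -8 + (2*(n - n) + n) = -8 + (2*0 + n) = -8 + (0 + n) = -8 + n)
q = 48 (q = -2*(-24) = 48)
E(3)*q = (-8 + 3)*48 = -5*48 = -240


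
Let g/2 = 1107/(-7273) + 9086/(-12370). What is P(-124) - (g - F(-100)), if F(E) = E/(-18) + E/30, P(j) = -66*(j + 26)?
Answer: 2620197447772/404851545 ≈ 6472.0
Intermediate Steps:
P(j) = -1716 - 66*j (P(j) = -66*(26 + j) = -1716 - 66*j)
g = -79776068/44983505 (g = 2*(1107/(-7273) + 9086/(-12370)) = 2*(1107*(-1/7273) + 9086*(-1/12370)) = 2*(-1107/7273 - 4543/6185) = 2*(-39888034/44983505) = -79776068/44983505 ≈ -1.7735)
F(E) = -E/45 (F(E) = E*(-1/18) + E*(1/30) = -E/18 + E/30 = -E/45)
P(-124) - (g - F(-100)) = (-1716 - 66*(-124)) - (-79776068/44983505 - (-1)*(-100)/45) = (-1716 + 8184) - (-79776068/44983505 - 1*20/9) = 6468 - (-79776068/44983505 - 20/9) = 6468 - 1*(-1617654712/404851545) = 6468 + 1617654712/404851545 = 2620197447772/404851545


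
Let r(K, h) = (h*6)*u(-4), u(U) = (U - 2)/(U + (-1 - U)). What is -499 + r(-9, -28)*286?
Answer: -288787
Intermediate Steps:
u(U) = 2 - U (u(U) = (-2 + U)/(-1) = (-2 + U)*(-1) = 2 - U)
r(K, h) = 36*h (r(K, h) = (h*6)*(2 - 1*(-4)) = (6*h)*(2 + 4) = (6*h)*6 = 36*h)
-499 + r(-9, -28)*286 = -499 + (36*(-28))*286 = -499 - 1008*286 = -499 - 288288 = -288787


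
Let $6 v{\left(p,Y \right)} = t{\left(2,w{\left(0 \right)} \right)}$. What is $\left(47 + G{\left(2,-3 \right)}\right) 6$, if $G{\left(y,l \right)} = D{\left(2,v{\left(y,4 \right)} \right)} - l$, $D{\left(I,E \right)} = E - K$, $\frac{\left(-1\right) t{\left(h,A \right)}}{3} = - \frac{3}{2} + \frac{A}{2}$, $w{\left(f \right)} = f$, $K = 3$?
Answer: $\frac{573}{2} \approx 286.5$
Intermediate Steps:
$t{\left(h,A \right)} = \frac{9}{2} - \frac{3 A}{2}$ ($t{\left(h,A \right)} = - 3 \left(- \frac{3}{2} + \frac{A}{2}\right) = \frac{9}{2} - \frac{3 A}{2}$)
$v{\left(p,Y \right)} = \frac{3}{4}$ ($v{\left(p,Y \right)} = \frac{\frac{9}{2} - 0}{6} = \frac{\frac{9}{2} + 0}{6} = \frac{1}{6} \cdot \frac{9}{2} = \frac{3}{4}$)
$D{\left(I,E \right)} = -3 + E$ ($D{\left(I,E \right)} = E - 3 = -3 + E$)
$G{\left(y,l \right)} = - \frac{9}{4} - l$ ($G{\left(y,l \right)} = \left(-3 + \frac{3}{4}\right) - l = - \frac{9}{4} - l$)
$\left(47 + G{\left(2,-3 \right)}\right) 6 = \left(47 - - \frac{3}{4}\right) 6 = \left(47 + \left(- \frac{9}{4} + 3\right)\right) 6 = \left(47 + \frac{3}{4}\right) 6 = \frac{191}{4} \cdot 6 = \frac{573}{2}$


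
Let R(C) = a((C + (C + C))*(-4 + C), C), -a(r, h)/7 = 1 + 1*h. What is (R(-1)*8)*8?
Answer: 0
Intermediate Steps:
a(r, h) = -7 - 7*h (a(r, h) = -7*(1 + 1*h) = -7*(1 + h) = -7 - 7*h)
R(C) = -7 - 7*C
(R(-1)*8)*8 = ((-7 - 7*(-1))*8)*8 = ((-7 + 7)*8)*8 = (0*8)*8 = 0*8 = 0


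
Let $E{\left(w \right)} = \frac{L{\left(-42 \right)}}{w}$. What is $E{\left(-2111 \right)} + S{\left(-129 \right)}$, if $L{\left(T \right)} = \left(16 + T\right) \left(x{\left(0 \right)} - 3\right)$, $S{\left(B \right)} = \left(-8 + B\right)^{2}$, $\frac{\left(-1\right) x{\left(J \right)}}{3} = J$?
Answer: $\frac{39621281}{2111} \approx 18769.0$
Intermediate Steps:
$x{\left(J \right)} = - 3 J$
$L{\left(T \right)} = -48 - 3 T$ ($L{\left(T \right)} = \left(16 + T\right) \left(\left(-3\right) 0 - 3\right) = \left(16 + T\right) \left(0 - 3\right) = \left(16 + T\right) \left(-3\right) = -48 - 3 T$)
$E{\left(w \right)} = \frac{78}{w}$ ($E{\left(w \right)} = \frac{-48 - -126}{w} = \frac{-48 + 126}{w} = \frac{78}{w}$)
$E{\left(-2111 \right)} + S{\left(-129 \right)} = \frac{78}{-2111} + \left(-8 - 129\right)^{2} = 78 \left(- \frac{1}{2111}\right) + \left(-137\right)^{2} = - \frac{78}{2111} + 18769 = \frac{39621281}{2111}$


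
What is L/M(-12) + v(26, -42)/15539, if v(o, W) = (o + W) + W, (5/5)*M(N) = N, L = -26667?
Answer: 138125939/62156 ≈ 2222.2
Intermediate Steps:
M(N) = N
v(o, W) = o + 2*W (v(o, W) = (W + o) + W = o + 2*W)
L/M(-12) + v(26, -42)/15539 = -26667/(-12) + (26 + 2*(-42))/15539 = -26667*(-1/12) + (26 - 84)*(1/15539) = 8889/4 - 58*1/15539 = 8889/4 - 58/15539 = 138125939/62156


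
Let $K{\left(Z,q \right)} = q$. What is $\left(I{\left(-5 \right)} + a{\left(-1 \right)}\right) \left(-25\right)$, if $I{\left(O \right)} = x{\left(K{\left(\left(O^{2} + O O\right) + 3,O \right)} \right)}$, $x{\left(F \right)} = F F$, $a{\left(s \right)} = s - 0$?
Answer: $-600$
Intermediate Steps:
$a{\left(s \right)} = s$ ($a{\left(s \right)} = s + 0 = s$)
$x{\left(F \right)} = F^{2}$
$I{\left(O \right)} = O^{2}$
$\left(I{\left(-5 \right)} + a{\left(-1 \right)}\right) \left(-25\right) = \left(\left(-5\right)^{2} - 1\right) \left(-25\right) = \left(25 - 1\right) \left(-25\right) = 24 \left(-25\right) = -600$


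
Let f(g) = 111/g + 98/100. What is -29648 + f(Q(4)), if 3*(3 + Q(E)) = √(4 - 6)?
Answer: -123184983/4150 - 333*I*√2/83 ≈ -29683.0 - 5.6739*I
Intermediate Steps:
Q(E) = -3 + I*√2/3 (Q(E) = -3 + √(4 - 6)/3 = -3 + √(-2)/3 = -3 + (I*√2)/3 = -3 + I*√2/3)
f(g) = 49/50 + 111/g (f(g) = 111/g + 98*(1/100) = 111/g + 49/50 = 49/50 + 111/g)
-29648 + f(Q(4)) = -29648 + (49/50 + 111/(-3 + I*√2/3)) = -1482351/50 + 111/(-3 + I*√2/3)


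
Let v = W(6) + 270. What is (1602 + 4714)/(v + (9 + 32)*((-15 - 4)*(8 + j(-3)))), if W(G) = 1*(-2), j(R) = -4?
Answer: -1579/712 ≈ -2.2177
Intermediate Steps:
W(G) = -2
v = 268 (v = -2 + 270 = 268)
(1602 + 4714)/(v + (9 + 32)*((-15 - 4)*(8 + j(-3)))) = (1602 + 4714)/(268 + (9 + 32)*((-15 - 4)*(8 - 4))) = 6316/(268 + 41*(-19*4)) = 6316/(268 + 41*(-76)) = 6316/(268 - 3116) = 6316/(-2848) = 6316*(-1/2848) = -1579/712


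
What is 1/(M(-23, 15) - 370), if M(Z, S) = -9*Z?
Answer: -1/163 ≈ -0.0061350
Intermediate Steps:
1/(M(-23, 15) - 370) = 1/(-9*(-23) - 370) = 1/(207 - 370) = 1/(-163) = -1/163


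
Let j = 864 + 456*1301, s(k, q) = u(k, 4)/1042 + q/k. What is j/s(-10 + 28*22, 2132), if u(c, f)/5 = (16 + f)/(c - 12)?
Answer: 9285166990440/54985739 ≈ 1.6887e+5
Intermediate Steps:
u(c, f) = 5*(16 + f)/(-12 + c) (u(c, f) = 5*((16 + f)/(c - 12)) = 5*((16 + f)/(-12 + c)) = 5*(16 + f)/(-12 + c))
s(k, q) = 50/(521*(-12 + k)) + q/k (s(k, q) = (5*(16 + 4)/(-12 + k))/1042 + q/k = (5*20/(-12 + k))*(1/1042) + q/k = (100/(-12 + k))*(1/1042) + q/k = 50/(521*(-12 + k)) + q/k)
j = 594120 (j = 864 + 593256 = 594120)
j/s(-10 + 28*22, 2132) = 594120/(((50*(-10 + 28*22)/521 + 2132*(-12 + (-10 + 28*22)))/((-10 + 28*22)*(-12 + (-10 + 28*22))))) = 594120/(((50*(-10 + 616)/521 + 2132*(-12 + (-10 + 616)))/((-10 + 616)*(-12 + (-10 + 616))))) = 594120/((((50/521)*606 + 2132*(-12 + 606))/(606*(-12 + 606)))) = 594120/(((1/606)*(30300/521 + 2132*594)/594)) = 594120/(((1/606)*(1/594)*(30300/521 + 1266408))) = 594120/(((1/606)*(1/594)*(659828868/521))) = 594120/(54985739/15628437) = 594120*(15628437/54985739) = 9285166990440/54985739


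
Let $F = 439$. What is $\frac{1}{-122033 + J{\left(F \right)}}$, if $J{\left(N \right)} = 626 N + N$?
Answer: $\frac{1}{153220} \approx 6.5266 \cdot 10^{-6}$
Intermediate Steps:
$J{\left(N \right)} = 627 N$
$\frac{1}{-122033 + J{\left(F \right)}} = \frac{1}{-122033 + 627 \cdot 439} = \frac{1}{-122033 + 275253} = \frac{1}{153220}$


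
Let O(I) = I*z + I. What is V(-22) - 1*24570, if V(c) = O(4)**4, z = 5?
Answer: 307206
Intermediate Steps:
O(I) = 6*I (O(I) = I*5 + I = 5*I + I = 6*I)
V(c) = 331776 (V(c) = (6*4)**4 = 24**4 = 331776)
V(-22) - 1*24570 = 331776 - 1*24570 = 331776 - 24570 = 307206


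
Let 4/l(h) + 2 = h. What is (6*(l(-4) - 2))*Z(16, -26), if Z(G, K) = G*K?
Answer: 6656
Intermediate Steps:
l(h) = 4/(-2 + h)
(6*(l(-4) - 2))*Z(16, -26) = (6*(4/(-2 - 4) - 2))*(16*(-26)) = (6*(4/(-6) - 2))*(-416) = (6*(4*(-1/6) - 2))*(-416) = (6*(-2/3 - 2))*(-416) = (6*(-8/3))*(-416) = -16*(-416) = 6656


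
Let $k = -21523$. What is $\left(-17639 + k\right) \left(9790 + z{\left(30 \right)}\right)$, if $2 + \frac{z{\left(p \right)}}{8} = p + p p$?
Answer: $-674134668$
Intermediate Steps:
$z{\left(p \right)} = -16 + 8 p + 8 p^{2}$ ($z{\left(p \right)} = -16 + 8 \left(p + p p\right) = -16 + 8 \left(p + p^{2}\right) = -16 + \left(8 p + 8 p^{2}\right) = -16 + 8 p + 8 p^{2}$)
$\left(-17639 + k\right) \left(9790 + z{\left(30 \right)}\right) = \left(-17639 - 21523\right) \left(9790 + \left(-16 + 8 \cdot 30 + 8 \cdot 30^{2}\right)\right) = - 39162 \left(9790 + \left(-16 + 240 + 8 \cdot 900\right)\right) = - 39162 \left(9790 + \left(-16 + 240 + 7200\right)\right) = - 39162 \left(9790 + 7424\right) = \left(-39162\right) 17214 = -674134668$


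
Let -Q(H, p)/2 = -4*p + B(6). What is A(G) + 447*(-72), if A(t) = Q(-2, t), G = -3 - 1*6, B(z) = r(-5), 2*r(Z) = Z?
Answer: -32251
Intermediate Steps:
r(Z) = Z/2
B(z) = -5/2 (B(z) = (½)*(-5) = -5/2)
Q(H, p) = 5 + 8*p (Q(H, p) = -2*(-4*p - 5/2) = -2*(-5/2 - 4*p) = 5 + 8*p)
G = -9 (G = -3 - 6 = -9)
A(t) = 5 + 8*t
A(G) + 447*(-72) = (5 + 8*(-9)) + 447*(-72) = (5 - 72) - 32184 = -67 - 32184 = -32251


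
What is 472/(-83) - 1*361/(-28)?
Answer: 16747/2324 ≈ 7.2061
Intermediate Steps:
472/(-83) - 1*361/(-28) = 472*(-1/83) - 361*(-1/28) = -472/83 + 361/28 = 16747/2324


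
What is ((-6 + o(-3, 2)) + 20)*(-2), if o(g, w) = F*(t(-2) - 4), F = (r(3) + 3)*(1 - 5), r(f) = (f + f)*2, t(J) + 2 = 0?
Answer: -748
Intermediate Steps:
t(J) = -2 (t(J) = -2 + 0 = -2)
r(f) = 4*f (r(f) = (2*f)*2 = 4*f)
F = -60 (F = (4*3 + 3)*(1 - 5) = (12 + 3)*(-4) = 15*(-4) = -60)
o(g, w) = 360 (o(g, w) = -60*(-2 - 4) = -60*(-6) = 360)
((-6 + o(-3, 2)) + 20)*(-2) = ((-6 + 360) + 20)*(-2) = (354 + 20)*(-2) = 374*(-2) = -748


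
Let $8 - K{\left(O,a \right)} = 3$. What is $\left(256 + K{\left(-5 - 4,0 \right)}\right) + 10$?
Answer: $271$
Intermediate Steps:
$K{\left(O,a \right)} = 5$ ($K{\left(O,a \right)} = 8 - 3 = 5$)
$\left(256 + K{\left(-5 - 4,0 \right)}\right) + 10 = \left(256 + 5\right) + 10 = 261 + 10 = 271$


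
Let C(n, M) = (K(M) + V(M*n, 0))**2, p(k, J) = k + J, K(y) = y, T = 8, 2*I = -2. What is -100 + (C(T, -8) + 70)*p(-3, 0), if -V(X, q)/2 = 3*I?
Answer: -322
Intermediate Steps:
I = -1 (I = (1/2)*(-2) = -1)
p(k, J) = J + k
V(X, q) = 6 (V(X, q) = -6*(-1) = -2*(-3) = 6)
C(n, M) = (6 + M)**2 (C(n, M) = (M + 6)**2 = (6 + M)**2)
-100 + (C(T, -8) + 70)*p(-3, 0) = -100 + ((6 - 8)**2 + 70)*(0 - 3) = -100 + ((-2)**2 + 70)*(-3) = -100 + (4 + 70)*(-3) = -100 + 74*(-3) = -100 - 222 = -322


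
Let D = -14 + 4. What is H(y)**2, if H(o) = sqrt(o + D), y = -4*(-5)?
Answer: 10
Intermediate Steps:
D = -10
y = 20
H(o) = sqrt(-10 + o) (H(o) = sqrt(o - 10) = sqrt(-10 + o))
H(y)**2 = (sqrt(-10 + 20))**2 = (sqrt(10))**2 = 10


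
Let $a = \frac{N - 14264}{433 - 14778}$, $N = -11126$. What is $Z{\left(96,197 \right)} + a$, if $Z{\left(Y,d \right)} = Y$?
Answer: $\frac{280502}{2869} \approx 97.77$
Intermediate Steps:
$a = \frac{5078}{2869}$ ($a = \frac{-11126 - 14264}{433 - 14778} = - \frac{25390}{-14345} = \left(-25390\right) \left(- \frac{1}{14345}\right) = \frac{5078}{2869} \approx 1.77$)
$Z{\left(96,197 \right)} + a = 96 + \frac{5078}{2869} = \frac{280502}{2869}$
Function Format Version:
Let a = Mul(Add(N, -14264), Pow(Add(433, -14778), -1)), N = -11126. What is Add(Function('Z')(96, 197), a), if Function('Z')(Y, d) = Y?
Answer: Rational(280502, 2869) ≈ 97.770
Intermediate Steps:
a = Rational(5078, 2869) (a = Mul(Add(-11126, -14264), Pow(Add(433, -14778), -1)) = Mul(-25390, Pow(-14345, -1)) = Mul(-25390, Rational(-1, 14345)) = Rational(5078, 2869) ≈ 1.7700)
Add(Function('Z')(96, 197), a) = Add(96, Rational(5078, 2869)) = Rational(280502, 2869)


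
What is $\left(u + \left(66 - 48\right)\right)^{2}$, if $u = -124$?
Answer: $11236$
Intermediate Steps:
$\left(u + \left(66 - 48\right)\right)^{2} = \left(-124 + \left(66 - 48\right)\right)^{2} = \left(-124 + 18\right)^{2} = \left(-106\right)^{2} = 11236$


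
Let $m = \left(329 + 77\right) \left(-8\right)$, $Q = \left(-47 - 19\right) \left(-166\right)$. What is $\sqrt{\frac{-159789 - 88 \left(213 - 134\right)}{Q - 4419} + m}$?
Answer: $\frac{i \sqrt{139884720429}}{6537} \approx 57.215 i$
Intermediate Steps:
$Q = 10956$ ($Q = \left(-47 + \left(-65 + 46\right)\right) \left(-166\right) = \left(-47 - 19\right) \left(-166\right) = \left(-66\right) \left(-166\right) = 10956$)
$m = -3248$ ($m = 406 \left(-8\right) = -3248$)
$\sqrt{\frac{-159789 - 88 \left(213 - 134\right)}{Q - 4419} + m} = \sqrt{\frac{-159789 - 88 \left(213 - 134\right)}{10956 - 4419} - 3248} = \sqrt{\frac{-159789 - 6952}{6537} - 3248} = \sqrt{\left(-159789 - 6952\right) \frac{1}{6537} - 3248} = \sqrt{\left(-166741\right) \frac{1}{6537} - 3248} = \sqrt{- \frac{166741}{6537} - 3248} = \sqrt{- \frac{21398917}{6537}} = \frac{i \sqrt{139884720429}}{6537}$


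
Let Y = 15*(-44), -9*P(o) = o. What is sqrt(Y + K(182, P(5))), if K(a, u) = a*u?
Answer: 5*I*sqrt(274)/3 ≈ 27.588*I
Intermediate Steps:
P(o) = -o/9
Y = -660
sqrt(Y + K(182, P(5))) = sqrt(-660 + 182*(-1/9*5)) = sqrt(-660 + 182*(-5/9)) = sqrt(-660 - 910/9) = sqrt(-6850/9) = 5*I*sqrt(274)/3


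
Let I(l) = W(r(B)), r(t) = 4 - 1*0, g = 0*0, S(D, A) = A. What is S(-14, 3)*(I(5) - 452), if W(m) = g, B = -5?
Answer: -1356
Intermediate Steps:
g = 0
r(t) = 4 (r(t) = 4 + 0 = 4)
W(m) = 0
I(l) = 0
S(-14, 3)*(I(5) - 452) = 3*(0 - 452) = 3*(-452) = -1356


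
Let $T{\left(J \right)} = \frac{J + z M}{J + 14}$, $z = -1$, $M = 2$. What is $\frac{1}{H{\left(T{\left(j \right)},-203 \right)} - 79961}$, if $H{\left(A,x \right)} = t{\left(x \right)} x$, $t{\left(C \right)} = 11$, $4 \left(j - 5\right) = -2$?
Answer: $- \frac{1}{82194} \approx -1.2166 \cdot 10^{-5}$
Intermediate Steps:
$j = \frac{9}{2}$ ($j = 5 + \frac{1}{4} \left(-2\right) = 5 - \frac{1}{2} = \frac{9}{2} \approx 4.5$)
$T{\left(J \right)} = \frac{-2 + J}{14 + J}$ ($T{\left(J \right)} = \frac{J - 2}{J + 14} = \frac{J - 2}{14 + J} = \frac{-2 + J}{14 + J}$)
$H{\left(A,x \right)} = 11 x$
$\frac{1}{H{\left(T{\left(j \right)},-203 \right)} - 79961} = \frac{1}{11 \left(-203\right) - 79961} = \frac{1}{-2233 - 79961} = \frac{1}{-82194} = - \frac{1}{82194}$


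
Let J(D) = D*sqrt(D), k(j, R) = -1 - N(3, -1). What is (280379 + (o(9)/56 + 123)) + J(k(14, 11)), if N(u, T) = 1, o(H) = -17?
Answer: 15708095/56 - 2*I*sqrt(2) ≈ 2.805e+5 - 2.8284*I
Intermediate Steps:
k(j, R) = -2 (k(j, R) = -1 - 1*1 = -1 - 1 = -2)
J(D) = D**(3/2)
(280379 + (o(9)/56 + 123)) + J(k(14, 11)) = (280379 + (-17/56 + 123)) + (-2)**(3/2) = (280379 + ((1/56)*(-17) + 123)) - 2*I*sqrt(2) = (280379 + (-17/56 + 123)) - 2*I*sqrt(2) = (280379 + 6871/56) - 2*I*sqrt(2) = 15708095/56 - 2*I*sqrt(2)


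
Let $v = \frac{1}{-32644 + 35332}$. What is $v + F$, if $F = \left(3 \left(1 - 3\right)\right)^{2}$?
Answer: $\frac{96769}{2688} \approx 36.0$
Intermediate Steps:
$v = \frac{1}{2688} \approx 0.00037202$
$F = 36$ ($F = \left(3 \left(-2\right)\right)^{2} = \left(-6\right)^{2} = 36$)
$v + F = \frac{1}{2688} + 36 = \frac{96769}{2688}$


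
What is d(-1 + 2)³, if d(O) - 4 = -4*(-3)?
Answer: 4096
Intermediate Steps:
d(O) = 16 (d(O) = 4 - 4*(-3) = 4 + 12 = 16)
d(-1 + 2)³ = 16³ = 4096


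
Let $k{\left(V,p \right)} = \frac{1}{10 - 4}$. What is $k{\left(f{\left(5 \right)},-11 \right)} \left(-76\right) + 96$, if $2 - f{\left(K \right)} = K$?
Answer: $\frac{250}{3} \approx 83.333$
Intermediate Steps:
$f{\left(K \right)} = 2 - K$
$k{\left(V,p \right)} = \frac{1}{6}$
$k{\left(f{\left(5 \right)},-11 \right)} \left(-76\right) + 96 = \frac{1}{6} \left(-76\right) + 96 = - \frac{38}{3} + 96 = \frac{250}{3}$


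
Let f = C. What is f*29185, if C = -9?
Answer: -262665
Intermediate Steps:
f = -9
f*29185 = -9*29185 = -262665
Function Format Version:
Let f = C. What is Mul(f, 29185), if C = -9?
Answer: -262665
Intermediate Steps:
f = -9
Mul(f, 29185) = Mul(-9, 29185) = -262665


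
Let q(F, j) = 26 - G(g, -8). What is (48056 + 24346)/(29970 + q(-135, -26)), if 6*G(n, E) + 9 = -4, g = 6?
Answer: 434412/179989 ≈ 2.4135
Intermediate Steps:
G(n, E) = -13/6 (G(n, E) = -3/2 + (⅙)*(-4) = -3/2 - ⅔ = -13/6)
q(F, j) = 169/6 (q(F, j) = 26 - 1*(-13/6) = 26 + 13/6 = 169/6)
(48056 + 24346)/(29970 + q(-135, -26)) = (48056 + 24346)/(29970 + 169/6) = 72402/(179989/6) = 72402*(6/179989) = 434412/179989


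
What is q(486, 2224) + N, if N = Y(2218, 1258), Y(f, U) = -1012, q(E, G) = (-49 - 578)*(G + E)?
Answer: -1700182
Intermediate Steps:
q(E, G) = -627*E - 627*G (q(E, G) = -627*(E + G) = -627*E - 627*G)
N = -1012
q(486, 2224) + N = (-627*486 - 627*2224) - 1012 = (-304722 - 1394448) - 1012 = -1699170 - 1012 = -1700182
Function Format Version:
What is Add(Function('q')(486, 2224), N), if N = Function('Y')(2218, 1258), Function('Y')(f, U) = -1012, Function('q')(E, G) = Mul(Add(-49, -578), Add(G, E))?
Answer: -1700182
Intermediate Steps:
Function('q')(E, G) = Add(Mul(-627, E), Mul(-627, G)) (Function('q')(E, G) = Mul(-627, Add(E, G)) = Add(Mul(-627, E), Mul(-627, G)))
N = -1012
Add(Function('q')(486, 2224), N) = Add(Add(Mul(-627, 486), Mul(-627, 2224)), -1012) = Add(Add(-304722, -1394448), -1012) = Add(-1699170, -1012) = -1700182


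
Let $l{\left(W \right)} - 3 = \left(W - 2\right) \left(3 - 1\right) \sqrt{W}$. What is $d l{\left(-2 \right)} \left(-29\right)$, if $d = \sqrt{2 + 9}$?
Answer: $- 87 \sqrt{11} + 232 i \sqrt{22} \approx -288.55 + 1088.2 i$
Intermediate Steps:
$d = \sqrt{11} \approx 3.3166$
$l{\left(W \right)} = 3 + \sqrt{W} \left(-4 + 2 W\right)$ ($l{\left(W \right)} = 3 + \left(W - 2\right) \left(3 - 1\right) \sqrt{W} = 3 + \left(-2 + W\right) 2 \sqrt{W} = 3 + \left(-4 + 2 W\right) \sqrt{W} = 3 + \sqrt{W} \left(-4 + 2 W\right)$)
$d l{\left(-2 \right)} \left(-29\right) = \sqrt{11} \left(3 - 4 \sqrt{-2} + 2 \left(-2\right)^{\frac{3}{2}}\right) \left(-29\right) = \sqrt{11} \left(3 - 4 i \sqrt{2} + 2 \left(- 2 i \sqrt{2}\right)\right) \left(-29\right) = \sqrt{11} \left(3 - 4 i \sqrt{2} - 4 i \sqrt{2}\right) \left(-29\right) = \sqrt{11} \left(3 - 8 i \sqrt{2}\right) \left(-29\right) = - 29 \sqrt{11} \left(3 - 8 i \sqrt{2}\right)$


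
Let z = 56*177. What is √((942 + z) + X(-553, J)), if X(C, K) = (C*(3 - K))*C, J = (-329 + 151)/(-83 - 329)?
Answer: √33785830310/206 ≈ 892.28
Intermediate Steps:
z = 9912
J = 89/206 (J = -178/(-412) = -178*(-1/412) = 89/206 ≈ 0.43204)
X(C, K) = C²*(3 - K)
√((942 + z) + X(-553, J)) = √((942 + 9912) + (-553)²*(3 - 1*89/206)) = √(10854 + 305809*(3 - 89/206)) = √(10854 + 305809*(529/206)) = √(10854 + 161772961/206) = √(164008885/206) = √33785830310/206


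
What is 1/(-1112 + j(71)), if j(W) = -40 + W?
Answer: -1/1081 ≈ -0.00092507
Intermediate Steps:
1/(-1112 + j(71)) = 1/(-1112 + (-40 + 71)) = 1/(-1112 + 31) = 1/(-1081) = -1/1081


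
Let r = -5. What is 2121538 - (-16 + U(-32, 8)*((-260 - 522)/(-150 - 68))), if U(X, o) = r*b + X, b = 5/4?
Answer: 925057367/436 ≈ 2.1217e+6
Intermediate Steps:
b = 5/4 (b = 5*(¼) = 5/4 ≈ 1.2500)
U(X, o) = -25/4 + X (U(X, o) = -5*5/4 + X = -25/4 + X)
2121538 - (-16 + U(-32, 8)*((-260 - 522)/(-150 - 68))) = 2121538 - (-16 + (-25/4 - 32)*((-260 - 522)/(-150 - 68))) = 2121538 - (-16 - (-59823)/(2*(-218))) = 2121538 - (-16 - (-59823)*(-1)/(2*218)) = 2121538 - (-16 - 153/4*391/109) = 2121538 - (-16 - 59823/436) = 2121538 - 1*(-66799/436) = 2121538 + 66799/436 = 925057367/436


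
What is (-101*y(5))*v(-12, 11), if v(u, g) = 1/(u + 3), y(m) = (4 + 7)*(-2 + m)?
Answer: 1111/3 ≈ 370.33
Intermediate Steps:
y(m) = -22 + 11*m (y(m) = 11*(-2 + m) = -22 + 11*m)
v(u, g) = 1/(3 + u)
(-101*y(5))*v(-12, 11) = (-101*(-22 + 11*5))/(3 - 12) = -101*(-22 + 55)/(-9) = -101*33*(-⅑) = -3333*(-⅑) = 1111/3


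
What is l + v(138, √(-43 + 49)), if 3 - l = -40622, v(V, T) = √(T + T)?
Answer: 40625 + 2^(¾)*3^(¼) ≈ 40627.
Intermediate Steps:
v(V, T) = √2*√T (v(V, T) = √(2*T) = √2*√T)
l = 40625 (l = 3 - 1*(-40622) = 3 + 40622 = 40625)
l + v(138, √(-43 + 49)) = 40625 + √2*√(√(-43 + 49)) = 40625 + √2*√(√6) = 40625 + √2*6^(¼) = 40625 + 2^(¾)*3^(¼)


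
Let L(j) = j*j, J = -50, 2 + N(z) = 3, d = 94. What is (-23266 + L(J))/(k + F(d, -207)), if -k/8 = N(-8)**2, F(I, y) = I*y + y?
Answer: 20766/19673 ≈ 1.0556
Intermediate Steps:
N(z) = 1 (N(z) = -2 + 3 = 1)
F(I, y) = y + I*y
k = -8 (k = -8*1**2 = -8*1 = -8)
L(j) = j**2
(-23266 + L(J))/(k + F(d, -207)) = (-23266 + (-50)**2)/(-8 - 207*(1 + 94)) = (-23266 + 2500)/(-8 - 207*95) = -20766/(-8 - 19665) = -20766/(-19673) = -20766*(-1/19673) = 20766/19673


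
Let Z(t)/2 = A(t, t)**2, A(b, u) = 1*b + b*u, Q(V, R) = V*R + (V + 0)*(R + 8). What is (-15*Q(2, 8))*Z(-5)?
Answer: -576000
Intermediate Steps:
Q(V, R) = R*V + V*(8 + R)
A(b, u) = b + b*u
Z(t) = 2*t**2*(1 + t)**2 (Z(t) = 2*(t*(1 + t))**2 = 2*(t**2*(1 + t)**2) = 2*t**2*(1 + t)**2)
(-15*Q(2, 8))*Z(-5) = (-30*2*(4 + 8))*(2*(-5)**2*(1 - 5)**2) = (-30*2*12)*(2*25*(-4)**2) = (-15*48)*(2*25*16) = -720*800 = -576000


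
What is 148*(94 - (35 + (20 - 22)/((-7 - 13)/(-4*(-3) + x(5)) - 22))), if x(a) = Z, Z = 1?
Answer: 1334072/153 ≈ 8719.4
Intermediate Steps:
x(a) = 1
148*(94 - (35 + (20 - 22)/((-7 - 13)/(-4*(-3) + x(5)) - 22))) = 148*(94 - (35 + (20 - 22)/((-7 - 13)/(-4*(-3) + 1) - 22))) = 148*(94 - (35 - 2/(-20/(12 + 1) - 22))) = 148*(94 - (35 - 2/(-20/13 - 22))) = 148*(94 - (35 - 2/(-306/13))) = 148*(94 - (35 - 2*(-13/306))) = 148*(94 - (35 + 13/153)) = 148*(94 - 1*5368/153) = 148*(94 - 5368/153) = 148*(9014/153) = 1334072/153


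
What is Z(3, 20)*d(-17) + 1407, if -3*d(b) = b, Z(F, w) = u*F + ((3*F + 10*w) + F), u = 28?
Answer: 9253/3 ≈ 3084.3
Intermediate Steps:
Z(F, w) = 10*w + 32*F (Z(F, w) = 28*F + ((3*F + 10*w) + F) = 28*F + (4*F + 10*w) = 10*w + 32*F)
d(b) = -b/3
Z(3, 20)*d(-17) + 1407 = (10*20 + 32*3)*(-⅓*(-17)) + 1407 = (200 + 96)*(17/3) + 1407 = 296*(17/3) + 1407 = 5032/3 + 1407 = 9253/3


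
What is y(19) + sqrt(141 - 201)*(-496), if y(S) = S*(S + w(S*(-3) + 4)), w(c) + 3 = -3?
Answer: 247 - 992*I*sqrt(15) ≈ 247.0 - 3842.0*I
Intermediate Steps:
w(c) = -6 (w(c) = -3 - 3 = -6)
y(S) = S*(-6 + S) (y(S) = S*(S - 6) = S*(-6 + S))
y(19) + sqrt(141 - 201)*(-496) = 19*(-6 + 19) + sqrt(141 - 201)*(-496) = 19*13 + sqrt(-60)*(-496) = 247 + (2*I*sqrt(15))*(-496) = 247 - 992*I*sqrt(15)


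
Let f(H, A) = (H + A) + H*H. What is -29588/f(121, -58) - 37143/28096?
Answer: -86090945/25820224 ≈ -3.3342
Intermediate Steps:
f(H, A) = A + H + H² (f(H, A) = (A + H) + H² = A + H + H²)
-29588/f(121, -58) - 37143/28096 = -29588/(-58 + 121 + 121²) - 37143/28096 = -29588/(-58 + 121 + 14641) - 37143*1/28096 = -29588/14704 - 37143/28096 = -29588*1/14704 - 37143/28096 = -7397/3676 - 37143/28096 = -86090945/25820224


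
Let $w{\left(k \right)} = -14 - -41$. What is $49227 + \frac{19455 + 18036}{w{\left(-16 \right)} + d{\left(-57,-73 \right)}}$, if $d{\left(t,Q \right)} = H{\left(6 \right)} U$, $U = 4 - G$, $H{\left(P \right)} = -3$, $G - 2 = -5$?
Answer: $\frac{110951}{2} \approx 55476.0$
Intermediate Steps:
$G = -3$ ($G = 2 - 5 = -3$)
$U = 7$ ($U = 4 - -3 = 4 + 3 = 7$)
$w{\left(k \right)} = 27$ ($w{\left(k \right)} = -14 + 41 = 27$)
$d{\left(t,Q \right)} = -21$ ($d{\left(t,Q \right)} = \left(-3\right) 7 = -21$)
$49227 + \frac{19455 + 18036}{w{\left(-16 \right)} + d{\left(-57,-73 \right)}} = 49227 + \frac{19455 + 18036}{27 - 21} = 49227 + \frac{37491}{6} = 49227 + 37491 \cdot \frac{1}{6} = 49227 + \frac{12497}{2} = \frac{110951}{2}$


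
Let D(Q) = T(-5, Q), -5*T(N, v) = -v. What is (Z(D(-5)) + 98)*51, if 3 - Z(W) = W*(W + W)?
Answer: 5049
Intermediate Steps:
T(N, v) = v/5 (T(N, v) = -(-1)*v/5 = v/5)
D(Q) = Q/5
Z(W) = 3 - 2*W**2 (Z(W) = 3 - W*(W + W) = 3 - W*2*W = 3 - 2*W**2)
(Z(D(-5)) + 98)*51 = ((3 - 2*1**2) + 98)*51 = ((3 - 2*(-1)**2) + 98)*51 = ((3 - 2*1) + 98)*51 = ((3 - 2) + 98)*51 = (1 + 98)*51 = 99*51 = 5049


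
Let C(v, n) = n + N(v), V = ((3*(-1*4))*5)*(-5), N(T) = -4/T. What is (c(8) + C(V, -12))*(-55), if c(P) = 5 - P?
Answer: 12386/15 ≈ 825.73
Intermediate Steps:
V = 300 (V = ((3*(-4))*5)*(-5) = -12*5*(-5) = -60*(-5) = 300)
C(v, n) = n - 4/v
(c(8) + C(V, -12))*(-55) = ((5 - 1*8) + (-12 - 4/300))*(-55) = ((5 - 8) + (-12 - 4*1/300))*(-55) = (-3 + (-12 - 1/75))*(-55) = (-3 - 901/75)*(-55) = -1126/75*(-55) = 12386/15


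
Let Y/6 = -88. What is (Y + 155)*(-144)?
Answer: 53712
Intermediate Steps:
Y = -528 (Y = 6*(-88) = -528)
(Y + 155)*(-144) = (-528 + 155)*(-144) = -373*(-144) = 53712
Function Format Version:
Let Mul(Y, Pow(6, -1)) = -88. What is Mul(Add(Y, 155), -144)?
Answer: 53712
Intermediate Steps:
Y = -528 (Y = Mul(6, -88) = -528)
Mul(Add(Y, 155), -144) = Mul(Add(-528, 155), -144) = Mul(-373, -144) = 53712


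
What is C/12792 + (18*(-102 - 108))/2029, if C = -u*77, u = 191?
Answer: -78194263/25954968 ≈ -3.0127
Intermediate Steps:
C = -14707 (C = -191*77 = -1*14707 = -14707)
C/12792 + (18*(-102 - 108))/2029 = -14707/12792 + (18*(-102 - 108))/2029 = -14707*1/12792 + (18*(-210))*(1/2029) = -14707/12792 - 3780*1/2029 = -14707/12792 - 3780/2029 = -78194263/25954968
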